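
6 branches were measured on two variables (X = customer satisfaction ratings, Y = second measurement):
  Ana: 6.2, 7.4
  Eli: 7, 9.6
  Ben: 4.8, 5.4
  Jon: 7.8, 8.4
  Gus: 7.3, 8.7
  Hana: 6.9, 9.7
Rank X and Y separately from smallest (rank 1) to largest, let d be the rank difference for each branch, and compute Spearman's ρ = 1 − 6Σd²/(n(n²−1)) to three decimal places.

Ranks of variable 1: 2, 4, 1, 6, 5, 3
Ranks of variable 2: 2, 5, 1, 3, 4, 6
d = r₁ − r₂: 0, -1, 0, 3, 1, -3
d²: 0, 1, 0, 9, 1, 9; Σd² = 20
ρ = 1 − 6·20/(6·35) = 1 − 120/210 = 0.429

0.429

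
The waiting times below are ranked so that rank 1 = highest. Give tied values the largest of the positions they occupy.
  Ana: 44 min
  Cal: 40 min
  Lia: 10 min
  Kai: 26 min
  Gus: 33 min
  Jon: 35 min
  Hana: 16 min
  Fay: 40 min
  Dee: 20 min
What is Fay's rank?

3

Sorted (descending): 44, 40, 40, 35, 33, 26, 20, 16, 10
The 2 values of 40 occupy positions 2–3 → each gets rank 3.
Fay has value 40 min → rank 3.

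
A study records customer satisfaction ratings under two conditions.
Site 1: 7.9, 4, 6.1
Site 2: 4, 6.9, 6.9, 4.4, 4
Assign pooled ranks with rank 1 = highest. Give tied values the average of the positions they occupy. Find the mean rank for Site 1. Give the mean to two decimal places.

Sorted (descending): 7.9, 6.9, 6.9, 6.1, 4.4, 4, 4, 4
The 2 values of 6.9 occupy positions 2–3 → average rank (2+3)/2 = 2.5.
The 3 values of 4 occupy positions 6–8 → average rank 7.
Site 1 values → pooled ranks: 7.9→1, 4→7, 6.1→4
Mean rank = (1 + 7 + 4) / 3 = 4.00

4.00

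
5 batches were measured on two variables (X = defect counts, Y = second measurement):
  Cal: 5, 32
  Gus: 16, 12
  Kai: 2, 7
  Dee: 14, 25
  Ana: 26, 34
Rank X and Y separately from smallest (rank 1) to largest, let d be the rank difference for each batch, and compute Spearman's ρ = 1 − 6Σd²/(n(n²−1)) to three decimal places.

Ranks of variable 1: 2, 4, 1, 3, 5
Ranks of variable 2: 4, 2, 1, 3, 5
d = r₁ − r₂: -2, 2, 0, 0, 0
d²: 4, 4, 0, 0, 0; Σd² = 8
ρ = 1 − 6·8/(5·24) = 1 − 48/120 = 0.600

0.600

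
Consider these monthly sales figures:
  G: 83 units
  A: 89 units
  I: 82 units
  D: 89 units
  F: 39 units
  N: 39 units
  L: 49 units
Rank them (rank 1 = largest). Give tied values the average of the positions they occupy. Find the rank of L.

5

Sorted (descending): 89, 89, 83, 82, 49, 39, 39
The 2 values of 89 occupy positions 1–2 → average rank (1+2)/2 = 1.5.
The 2 values of 39 occupy positions 6–7 → average rank (6+7)/2 = 6.5.
L has value 49 units → rank 5.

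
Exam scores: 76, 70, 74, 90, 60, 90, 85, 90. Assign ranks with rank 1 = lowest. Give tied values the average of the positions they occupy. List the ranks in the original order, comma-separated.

Sorted (ascending): 60, 70, 74, 76, 85, 90, 90, 90
The 3 values of 90 occupy positions 6–8 → average rank 7.

4, 2, 3, 7, 1, 7, 5, 7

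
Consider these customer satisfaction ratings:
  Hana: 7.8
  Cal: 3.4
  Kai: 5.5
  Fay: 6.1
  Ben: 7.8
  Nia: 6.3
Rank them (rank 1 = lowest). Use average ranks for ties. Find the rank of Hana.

Sorted (ascending): 3.4, 5.5, 6.1, 6.3, 7.8, 7.8
The 2 values of 7.8 occupy positions 5–6 → average rank (5+6)/2 = 5.5.
Hana has value 7.8 → rank 5.5.

5.5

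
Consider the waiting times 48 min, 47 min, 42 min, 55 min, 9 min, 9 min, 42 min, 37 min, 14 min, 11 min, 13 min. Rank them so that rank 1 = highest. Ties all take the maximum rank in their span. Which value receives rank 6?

Sorted (descending): 55, 48, 47, 42, 42, 37, 14, 13, 11, 9, 9
The 2 values of 42 occupy positions 4–5 → each gets rank 5.
The 2 values of 9 occupy positions 10–11 → each gets rank 11.
Rank 6 → value 37.

37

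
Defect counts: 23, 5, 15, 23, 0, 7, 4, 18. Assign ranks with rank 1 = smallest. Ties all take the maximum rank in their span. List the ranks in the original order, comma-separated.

Sorted (ascending): 0, 4, 5, 7, 15, 18, 23, 23
The 2 values of 23 occupy positions 7–8 → each gets rank 8.

8, 3, 5, 8, 1, 4, 2, 6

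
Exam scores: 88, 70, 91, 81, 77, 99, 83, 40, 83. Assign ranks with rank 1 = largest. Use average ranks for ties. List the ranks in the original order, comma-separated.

3, 8, 2, 6, 7, 1, 4.5, 9, 4.5

Sorted (descending): 99, 91, 88, 83, 83, 81, 77, 70, 40
The 2 values of 83 occupy positions 4–5 → average rank (4+5)/2 = 4.5.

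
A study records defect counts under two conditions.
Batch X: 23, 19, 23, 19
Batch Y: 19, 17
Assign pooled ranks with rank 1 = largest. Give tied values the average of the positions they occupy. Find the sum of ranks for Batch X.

11

Sorted (descending): 23, 23, 19, 19, 19, 17
The 2 values of 23 occupy positions 1–2 → average rank (1+2)/2 = 1.5.
The 3 values of 19 occupy positions 3–5 → average rank 4.
Batch X values → pooled ranks: 23→1.5, 19→4, 23→1.5, 19→4
Rank sum = 1.5 + 4 + 1.5 + 4 = 11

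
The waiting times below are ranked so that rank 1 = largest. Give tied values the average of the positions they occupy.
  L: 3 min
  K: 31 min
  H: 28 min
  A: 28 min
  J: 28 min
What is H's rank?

Sorted (descending): 31, 28, 28, 28, 3
The 3 values of 28 occupy positions 2–4 → average rank 3.
H has value 28 min → rank 3.

3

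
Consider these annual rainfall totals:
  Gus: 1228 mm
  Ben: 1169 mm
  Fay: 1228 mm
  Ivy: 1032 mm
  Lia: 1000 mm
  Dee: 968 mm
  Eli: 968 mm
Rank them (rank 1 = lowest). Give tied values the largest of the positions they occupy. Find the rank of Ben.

Sorted (ascending): 968, 968, 1000, 1032, 1169, 1228, 1228
The 2 values of 968 occupy positions 1–2 → each gets rank 2.
The 2 values of 1228 occupy positions 6–7 → each gets rank 7.
Ben has value 1169 mm → rank 5.

5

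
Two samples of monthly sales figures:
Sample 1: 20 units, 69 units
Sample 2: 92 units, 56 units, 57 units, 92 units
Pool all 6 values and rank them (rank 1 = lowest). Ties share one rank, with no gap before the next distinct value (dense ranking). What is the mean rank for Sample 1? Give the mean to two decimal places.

2.50

Sorted (ascending): 20, 56, 57, 69, 92, 92
The 2 values of 92 share dense rank 5.
Remaining distinct values take the next consecutive integers.
Sample 1 values → pooled ranks: 20→1, 69→4
Mean rank = (1 + 4) / 2 = 2.50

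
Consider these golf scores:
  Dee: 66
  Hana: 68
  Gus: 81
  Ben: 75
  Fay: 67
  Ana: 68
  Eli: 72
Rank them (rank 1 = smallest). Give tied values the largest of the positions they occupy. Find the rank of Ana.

Sorted (ascending): 66, 67, 68, 68, 72, 75, 81
The 2 values of 68 occupy positions 3–4 → each gets rank 4.
Ana has value 68 → rank 4.

4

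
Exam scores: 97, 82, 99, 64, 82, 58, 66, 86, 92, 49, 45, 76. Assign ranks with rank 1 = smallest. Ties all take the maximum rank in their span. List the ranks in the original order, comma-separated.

Sorted (ascending): 45, 49, 58, 64, 66, 76, 82, 82, 86, 92, 97, 99
The 2 values of 82 occupy positions 7–8 → each gets rank 8.

11, 8, 12, 4, 8, 3, 5, 9, 10, 2, 1, 6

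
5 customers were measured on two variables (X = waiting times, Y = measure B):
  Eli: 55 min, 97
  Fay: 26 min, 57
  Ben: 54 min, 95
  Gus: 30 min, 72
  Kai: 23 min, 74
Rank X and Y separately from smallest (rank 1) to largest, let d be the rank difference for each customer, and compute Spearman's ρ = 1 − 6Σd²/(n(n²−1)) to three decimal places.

0.700

Ranks of variable 1: 5, 2, 4, 3, 1
Ranks of variable 2: 5, 1, 4, 2, 3
d = r₁ − r₂: 0, 1, 0, 1, -2
d²: 0, 1, 0, 1, 4; Σd² = 6
ρ = 1 − 6·6/(5·24) = 1 − 36/120 = 0.700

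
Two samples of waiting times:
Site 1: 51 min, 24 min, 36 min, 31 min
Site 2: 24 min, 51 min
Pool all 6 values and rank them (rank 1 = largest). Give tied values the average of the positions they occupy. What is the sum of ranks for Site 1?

14

Sorted (descending): 51, 51, 36, 31, 24, 24
The 2 values of 51 occupy positions 1–2 → average rank (1+2)/2 = 1.5.
The 2 values of 24 occupy positions 5–6 → average rank (5+6)/2 = 5.5.
Site 1 values → pooled ranks: 51→1.5, 24→5.5, 36→3, 31→4
Rank sum = 1.5 + 5.5 + 3 + 4 = 14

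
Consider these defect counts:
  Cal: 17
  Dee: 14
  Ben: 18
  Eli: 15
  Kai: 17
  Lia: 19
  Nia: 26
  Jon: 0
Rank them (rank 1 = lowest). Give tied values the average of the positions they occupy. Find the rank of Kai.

Sorted (ascending): 0, 14, 15, 17, 17, 18, 19, 26
The 2 values of 17 occupy positions 4–5 → average rank (4+5)/2 = 4.5.
Kai has value 17 → rank 4.5.

4.5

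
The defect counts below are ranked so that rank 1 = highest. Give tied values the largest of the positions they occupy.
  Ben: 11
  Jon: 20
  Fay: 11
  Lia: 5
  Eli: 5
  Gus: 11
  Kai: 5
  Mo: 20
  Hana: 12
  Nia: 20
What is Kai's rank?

10

Sorted (descending): 20, 20, 20, 12, 11, 11, 11, 5, 5, 5
The 3 values of 20 occupy positions 1–3 → each gets rank 3.
The 3 values of 11 occupy positions 5–7 → each gets rank 7.
The 3 values of 5 occupy positions 8–10 → each gets rank 10.
Kai has value 5 → rank 10.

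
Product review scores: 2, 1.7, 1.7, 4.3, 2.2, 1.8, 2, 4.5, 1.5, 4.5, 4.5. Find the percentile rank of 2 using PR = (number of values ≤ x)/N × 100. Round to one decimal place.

54.5

N = 11.
Strictly below 2: 4. Equal to 2: 2.
PR = 6/11 × 100 = 54.5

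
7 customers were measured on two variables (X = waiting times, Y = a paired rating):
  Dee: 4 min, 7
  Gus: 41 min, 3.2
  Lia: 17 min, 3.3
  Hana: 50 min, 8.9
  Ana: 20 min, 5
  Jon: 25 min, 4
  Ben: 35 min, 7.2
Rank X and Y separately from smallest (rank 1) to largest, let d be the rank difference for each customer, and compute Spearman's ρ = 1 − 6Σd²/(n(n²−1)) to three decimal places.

0.214

Ranks of variable 1: 1, 6, 2, 7, 3, 4, 5
Ranks of variable 2: 5, 1, 2, 7, 4, 3, 6
d = r₁ − r₂: -4, 5, 0, 0, -1, 1, -1
d²: 16, 25, 0, 0, 1, 1, 1; Σd² = 44
ρ = 1 − 6·44/(7·48) = 1 − 264/336 = 0.214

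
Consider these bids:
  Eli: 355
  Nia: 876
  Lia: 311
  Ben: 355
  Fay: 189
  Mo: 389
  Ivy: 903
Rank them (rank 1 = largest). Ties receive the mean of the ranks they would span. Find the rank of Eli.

4.5

Sorted (descending): 903, 876, 389, 355, 355, 311, 189
The 2 values of 355 occupy positions 4–5 → average rank (4+5)/2 = 4.5.
Eli has value 355 → rank 4.5.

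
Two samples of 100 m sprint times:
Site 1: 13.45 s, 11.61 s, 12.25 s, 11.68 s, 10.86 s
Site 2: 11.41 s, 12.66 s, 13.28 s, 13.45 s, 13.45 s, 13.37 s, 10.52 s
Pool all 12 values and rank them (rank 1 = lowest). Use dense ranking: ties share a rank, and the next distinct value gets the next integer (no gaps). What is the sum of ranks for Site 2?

Sorted (ascending): 10.52, 10.86, 11.41, 11.61, 11.68, 12.25, 12.66, 13.28, 13.37, 13.45, 13.45, 13.45
The 3 values of 13.45 share dense rank 10.
Remaining distinct values take the next consecutive integers.
Site 2 values → pooled ranks: 11.41→3, 12.66→7, 13.28→8, 13.45→10, 13.45→10, 13.37→9, 10.52→1
Rank sum = 3 + 7 + 8 + 10 + 10 + 9 + 1 = 48

48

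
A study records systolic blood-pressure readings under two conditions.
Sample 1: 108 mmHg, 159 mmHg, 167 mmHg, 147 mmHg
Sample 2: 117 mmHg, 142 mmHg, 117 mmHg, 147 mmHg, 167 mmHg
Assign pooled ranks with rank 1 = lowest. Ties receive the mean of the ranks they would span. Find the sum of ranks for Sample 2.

23

Sorted (ascending): 108, 117, 117, 142, 147, 147, 159, 167, 167
The 2 values of 117 occupy positions 2–3 → average rank (2+3)/2 = 2.5.
The 2 values of 147 occupy positions 5–6 → average rank (5+6)/2 = 5.5.
The 2 values of 167 occupy positions 8–9 → average rank (8+9)/2 = 8.5.
Sample 2 values → pooled ranks: 117→2.5, 142→4, 117→2.5, 147→5.5, 167→8.5
Rank sum = 2.5 + 4 + 2.5 + 5.5 + 8.5 = 23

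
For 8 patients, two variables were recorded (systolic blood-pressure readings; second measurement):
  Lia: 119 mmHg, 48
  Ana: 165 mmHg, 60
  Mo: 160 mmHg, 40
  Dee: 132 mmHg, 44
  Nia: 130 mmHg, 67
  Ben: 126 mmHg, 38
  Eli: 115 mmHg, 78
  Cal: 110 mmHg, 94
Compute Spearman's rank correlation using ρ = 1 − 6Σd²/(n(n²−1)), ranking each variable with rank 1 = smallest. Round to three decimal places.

-0.524

Ranks of variable 1: 3, 8, 7, 6, 5, 4, 2, 1
Ranks of variable 2: 4, 5, 2, 3, 6, 1, 7, 8
d = r₁ − r₂: -1, 3, 5, 3, -1, 3, -5, -7
d²: 1, 9, 25, 9, 1, 9, 25, 49; Σd² = 128
ρ = 1 − 6·128/(8·63) = 1 − 768/504 = -0.524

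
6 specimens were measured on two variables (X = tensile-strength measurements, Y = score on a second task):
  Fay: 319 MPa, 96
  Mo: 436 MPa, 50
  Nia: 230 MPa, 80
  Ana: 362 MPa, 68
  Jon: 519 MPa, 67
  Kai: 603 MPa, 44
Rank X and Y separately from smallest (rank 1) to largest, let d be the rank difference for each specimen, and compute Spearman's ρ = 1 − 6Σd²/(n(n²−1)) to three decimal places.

Ranks of variable 1: 2, 4, 1, 3, 5, 6
Ranks of variable 2: 6, 2, 5, 4, 3, 1
d = r₁ − r₂: -4, 2, -4, -1, 2, 5
d²: 16, 4, 16, 1, 4, 25; Σd² = 66
ρ = 1 − 6·66/(6·35) = 1 − 396/210 = -0.886

-0.886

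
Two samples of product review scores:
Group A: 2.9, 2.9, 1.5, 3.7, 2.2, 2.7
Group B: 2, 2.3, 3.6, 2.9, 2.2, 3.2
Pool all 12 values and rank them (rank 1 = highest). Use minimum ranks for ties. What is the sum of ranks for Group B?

Sorted (descending): 3.7, 3.6, 3.2, 2.9, 2.9, 2.9, 2.7, 2.3, 2.2, 2.2, 2, 1.5
The 3 values of 2.9 occupy positions 4–6 → each gets rank 4.
The 2 values of 2.2 occupy positions 9–10 → each gets rank 9.
Group B values → pooled ranks: 2→11, 2.3→8, 3.6→2, 2.9→4, 2.2→9, 3.2→3
Rank sum = 11 + 8 + 2 + 4 + 9 + 3 = 37

37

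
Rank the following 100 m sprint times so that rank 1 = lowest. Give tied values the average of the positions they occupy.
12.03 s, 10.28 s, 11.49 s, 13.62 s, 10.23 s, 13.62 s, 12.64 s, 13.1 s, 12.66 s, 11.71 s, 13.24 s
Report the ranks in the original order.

5, 2, 3, 10.5, 1, 10.5, 6, 8, 7, 4, 9

Sorted (ascending): 10.23, 10.28, 11.49, 11.71, 12.03, 12.64, 12.66, 13.1, 13.24, 13.62, 13.62
The 2 values of 13.62 occupy positions 10–11 → average rank (10+11)/2 = 10.5.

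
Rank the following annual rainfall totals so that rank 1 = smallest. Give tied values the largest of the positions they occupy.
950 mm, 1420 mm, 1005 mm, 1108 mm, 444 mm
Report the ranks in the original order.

Sorted (ascending): 444, 950, 1005, 1108, 1420
No ties — each value takes its position as its rank.

2, 5, 3, 4, 1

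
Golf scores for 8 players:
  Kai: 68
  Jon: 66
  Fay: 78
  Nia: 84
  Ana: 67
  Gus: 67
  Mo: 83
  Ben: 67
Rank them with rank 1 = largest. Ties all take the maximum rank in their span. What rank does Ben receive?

Sorted (descending): 84, 83, 78, 68, 67, 67, 67, 66
The 3 values of 67 occupy positions 5–7 → each gets rank 7.
Ben has value 67 → rank 7.

7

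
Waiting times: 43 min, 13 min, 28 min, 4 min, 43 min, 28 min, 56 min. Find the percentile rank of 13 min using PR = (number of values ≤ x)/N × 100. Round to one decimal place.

28.6

N = 7.
Strictly below 13: 1. Equal to 13: 1.
PR = 2/7 × 100 = 28.6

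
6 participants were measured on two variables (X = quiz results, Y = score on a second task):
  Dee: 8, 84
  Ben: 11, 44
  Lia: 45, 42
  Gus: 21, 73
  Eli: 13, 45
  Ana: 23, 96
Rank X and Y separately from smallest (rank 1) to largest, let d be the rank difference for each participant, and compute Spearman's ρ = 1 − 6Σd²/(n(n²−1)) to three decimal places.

-0.200

Ranks of variable 1: 1, 2, 6, 4, 3, 5
Ranks of variable 2: 5, 2, 1, 4, 3, 6
d = r₁ − r₂: -4, 0, 5, 0, 0, -1
d²: 16, 0, 25, 0, 0, 1; Σd² = 42
ρ = 1 − 6·42/(6·35) = 1 − 252/210 = -0.200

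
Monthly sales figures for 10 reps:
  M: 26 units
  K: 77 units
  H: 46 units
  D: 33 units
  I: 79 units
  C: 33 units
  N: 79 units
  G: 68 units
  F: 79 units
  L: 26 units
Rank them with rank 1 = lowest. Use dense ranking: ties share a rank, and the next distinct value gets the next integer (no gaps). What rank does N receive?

Sorted (ascending): 26, 26, 33, 33, 46, 68, 77, 79, 79, 79
The 2 values of 26 share dense rank 1.
The 2 values of 33 share dense rank 2.
The 3 values of 79 share dense rank 6.
Remaining distinct values take the next consecutive integers.
N has value 79 units → rank 6.

6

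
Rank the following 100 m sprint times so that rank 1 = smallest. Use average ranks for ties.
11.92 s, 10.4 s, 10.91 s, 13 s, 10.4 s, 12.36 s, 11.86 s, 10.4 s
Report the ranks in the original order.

Sorted (ascending): 10.4, 10.4, 10.4, 10.91, 11.86, 11.92, 12.36, 13
The 3 values of 10.4 occupy positions 1–3 → average rank 2.

6, 2, 4, 8, 2, 7, 5, 2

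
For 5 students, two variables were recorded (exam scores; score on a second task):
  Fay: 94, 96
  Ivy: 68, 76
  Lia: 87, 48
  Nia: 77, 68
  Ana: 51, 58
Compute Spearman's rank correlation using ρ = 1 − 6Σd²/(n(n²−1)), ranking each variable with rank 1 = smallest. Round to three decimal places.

Ranks of variable 1: 5, 2, 4, 3, 1
Ranks of variable 2: 5, 4, 1, 3, 2
d = r₁ − r₂: 0, -2, 3, 0, -1
d²: 0, 4, 9, 0, 1; Σd² = 14
ρ = 1 − 6·14/(5·24) = 1 − 84/120 = 0.300

0.300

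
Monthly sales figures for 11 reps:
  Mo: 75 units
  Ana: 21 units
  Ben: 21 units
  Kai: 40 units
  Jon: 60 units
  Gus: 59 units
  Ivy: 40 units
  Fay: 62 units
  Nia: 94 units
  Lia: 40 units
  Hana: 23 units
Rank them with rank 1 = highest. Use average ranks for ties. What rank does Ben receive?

10.5

Sorted (descending): 94, 75, 62, 60, 59, 40, 40, 40, 23, 21, 21
The 3 values of 40 occupy positions 6–8 → average rank 7.
The 2 values of 21 occupy positions 10–11 → average rank (10+11)/2 = 10.5.
Ben has value 21 units → rank 10.5.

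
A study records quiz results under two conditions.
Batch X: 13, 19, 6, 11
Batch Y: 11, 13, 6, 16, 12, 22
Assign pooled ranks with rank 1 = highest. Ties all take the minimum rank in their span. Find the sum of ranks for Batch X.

Sorted (descending): 22, 19, 16, 13, 13, 12, 11, 11, 6, 6
The 2 values of 13 occupy positions 4–5 → each gets rank 4.
The 2 values of 11 occupy positions 7–8 → each gets rank 7.
The 2 values of 6 occupy positions 9–10 → each gets rank 9.
Batch X values → pooled ranks: 13→4, 19→2, 6→9, 11→7
Rank sum = 4 + 2 + 9 + 7 = 22

22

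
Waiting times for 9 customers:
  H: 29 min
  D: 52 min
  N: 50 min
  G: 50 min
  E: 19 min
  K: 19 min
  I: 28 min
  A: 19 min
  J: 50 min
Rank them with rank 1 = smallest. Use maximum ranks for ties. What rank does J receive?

Sorted (ascending): 19, 19, 19, 28, 29, 50, 50, 50, 52
The 3 values of 19 occupy positions 1–3 → each gets rank 3.
The 3 values of 50 occupy positions 6–8 → each gets rank 8.
J has value 50 min → rank 8.

8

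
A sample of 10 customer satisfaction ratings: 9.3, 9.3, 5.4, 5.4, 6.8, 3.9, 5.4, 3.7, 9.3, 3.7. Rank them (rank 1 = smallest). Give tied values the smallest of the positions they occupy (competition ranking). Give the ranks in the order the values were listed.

8, 8, 4, 4, 7, 3, 4, 1, 8, 1

Sorted (ascending): 3.7, 3.7, 3.9, 5.4, 5.4, 5.4, 6.8, 9.3, 9.3, 9.3
The 2 values of 3.7 occupy positions 1–2 → each gets rank 1.
The 3 values of 5.4 occupy positions 4–6 → each gets rank 4.
The 3 values of 9.3 occupy positions 8–10 → each gets rank 8.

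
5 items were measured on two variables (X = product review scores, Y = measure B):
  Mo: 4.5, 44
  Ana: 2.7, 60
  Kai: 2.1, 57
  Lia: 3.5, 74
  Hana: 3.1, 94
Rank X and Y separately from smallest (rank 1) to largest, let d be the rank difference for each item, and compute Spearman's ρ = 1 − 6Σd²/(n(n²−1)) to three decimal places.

-0.100

Ranks of variable 1: 5, 2, 1, 4, 3
Ranks of variable 2: 1, 3, 2, 4, 5
d = r₁ − r₂: 4, -1, -1, 0, -2
d²: 16, 1, 1, 0, 4; Σd² = 22
ρ = 1 − 6·22/(5·24) = 1 − 132/120 = -0.100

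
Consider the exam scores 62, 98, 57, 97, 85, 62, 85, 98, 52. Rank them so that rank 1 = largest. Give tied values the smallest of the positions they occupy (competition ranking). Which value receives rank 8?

Sorted (descending): 98, 98, 97, 85, 85, 62, 62, 57, 52
The 2 values of 98 occupy positions 1–2 → each gets rank 1.
The 2 values of 85 occupy positions 4–5 → each gets rank 4.
The 2 values of 62 occupy positions 6–7 → each gets rank 6.
Rank 8 → value 57.

57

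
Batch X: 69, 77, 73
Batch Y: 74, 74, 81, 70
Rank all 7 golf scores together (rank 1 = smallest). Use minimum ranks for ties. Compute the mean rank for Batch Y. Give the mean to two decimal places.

Sorted (ascending): 69, 70, 73, 74, 74, 77, 81
The 2 values of 74 occupy positions 4–5 → each gets rank 4.
Batch Y values → pooled ranks: 74→4, 74→4, 81→7, 70→2
Mean rank = (4 + 4 + 7 + 2) / 4 = 4.25

4.25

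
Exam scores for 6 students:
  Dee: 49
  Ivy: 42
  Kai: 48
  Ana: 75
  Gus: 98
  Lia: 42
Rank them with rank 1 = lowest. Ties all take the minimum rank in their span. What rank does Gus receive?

Sorted (ascending): 42, 42, 48, 49, 75, 98
The 2 values of 42 occupy positions 1–2 → each gets rank 1.
Gus has value 98 → rank 6.

6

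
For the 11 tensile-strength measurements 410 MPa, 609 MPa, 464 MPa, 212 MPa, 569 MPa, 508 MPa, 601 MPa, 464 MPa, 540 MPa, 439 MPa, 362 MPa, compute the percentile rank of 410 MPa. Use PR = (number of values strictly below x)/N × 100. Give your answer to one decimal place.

18.2

N = 11.
Strictly below 410: 2. Equal to 410: 1.
PR = 2/11 × 100 = 18.2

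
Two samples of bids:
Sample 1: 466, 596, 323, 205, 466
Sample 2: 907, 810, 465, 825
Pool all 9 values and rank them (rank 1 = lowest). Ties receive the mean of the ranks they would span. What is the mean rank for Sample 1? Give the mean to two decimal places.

Sorted (ascending): 205, 323, 465, 466, 466, 596, 810, 825, 907
The 2 values of 466 occupy positions 4–5 → average rank (4+5)/2 = 4.5.
Sample 1 values → pooled ranks: 466→4.5, 596→6, 323→2, 205→1, 466→4.5
Mean rank = (4.5 + 6 + 2 + 1 + 4.5) / 5 = 3.60

3.60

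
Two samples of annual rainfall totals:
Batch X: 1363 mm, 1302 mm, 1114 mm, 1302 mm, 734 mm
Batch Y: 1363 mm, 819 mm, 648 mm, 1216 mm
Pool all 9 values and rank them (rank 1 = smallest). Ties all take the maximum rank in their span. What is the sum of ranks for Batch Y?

18

Sorted (ascending): 648, 734, 819, 1114, 1216, 1302, 1302, 1363, 1363
The 2 values of 1302 occupy positions 6–7 → each gets rank 7.
The 2 values of 1363 occupy positions 8–9 → each gets rank 9.
Batch Y values → pooled ranks: 1363→9, 819→3, 648→1, 1216→5
Rank sum = 9 + 3 + 1 + 5 = 18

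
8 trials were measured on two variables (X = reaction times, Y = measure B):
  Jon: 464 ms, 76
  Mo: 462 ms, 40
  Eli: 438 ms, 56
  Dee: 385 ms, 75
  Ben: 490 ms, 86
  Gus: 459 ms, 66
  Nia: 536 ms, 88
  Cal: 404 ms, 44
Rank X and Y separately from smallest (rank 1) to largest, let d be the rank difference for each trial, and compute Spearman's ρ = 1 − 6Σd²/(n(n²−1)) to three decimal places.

0.619

Ranks of variable 1: 6, 5, 3, 1, 7, 4, 8, 2
Ranks of variable 2: 6, 1, 3, 5, 7, 4, 8, 2
d = r₁ − r₂: 0, 4, 0, -4, 0, 0, 0, 0
d²: 0, 16, 0, 16, 0, 0, 0, 0; Σd² = 32
ρ = 1 − 6·32/(8·63) = 1 − 192/504 = 0.619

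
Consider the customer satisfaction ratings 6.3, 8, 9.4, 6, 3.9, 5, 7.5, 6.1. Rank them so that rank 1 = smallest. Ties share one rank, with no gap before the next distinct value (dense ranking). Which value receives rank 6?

Sorted (ascending): 3.9, 5, 6, 6.1, 6.3, 7.5, 8, 9.4
No ties — each value takes its position as its rank.
Rank 6 → value 7.5.

7.5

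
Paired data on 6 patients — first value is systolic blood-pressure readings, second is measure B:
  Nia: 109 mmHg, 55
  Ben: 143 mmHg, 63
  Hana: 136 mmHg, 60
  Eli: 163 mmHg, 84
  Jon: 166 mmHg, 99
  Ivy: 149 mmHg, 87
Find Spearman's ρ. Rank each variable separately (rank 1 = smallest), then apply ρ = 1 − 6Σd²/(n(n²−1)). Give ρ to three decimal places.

Ranks of variable 1: 1, 3, 2, 5, 6, 4
Ranks of variable 2: 1, 3, 2, 4, 6, 5
d = r₁ − r₂: 0, 0, 0, 1, 0, -1
d²: 0, 0, 0, 1, 0, 1; Σd² = 2
ρ = 1 − 6·2/(6·35) = 1 − 12/210 = 0.943

0.943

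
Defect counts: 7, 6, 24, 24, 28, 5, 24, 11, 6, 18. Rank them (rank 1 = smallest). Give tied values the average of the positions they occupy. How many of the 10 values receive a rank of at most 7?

6

Sorted (ascending): 5, 6, 6, 7, 11, 18, 24, 24, 24, 28
The 2 values of 6 occupy positions 2–3 → average rank (2+3)/2 = 2.5.
The 3 values of 24 occupy positions 7–9 → average rank 8.
Ranks ≤ 7: {1, 2.5, 2.5, 4, 5, 6} → 6 values.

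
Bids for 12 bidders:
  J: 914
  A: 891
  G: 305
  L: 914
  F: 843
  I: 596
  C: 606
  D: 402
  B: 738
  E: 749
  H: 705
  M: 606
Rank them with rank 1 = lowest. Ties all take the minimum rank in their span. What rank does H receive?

Sorted (ascending): 305, 402, 596, 606, 606, 705, 738, 749, 843, 891, 914, 914
The 2 values of 606 occupy positions 4–5 → each gets rank 4.
The 2 values of 914 occupy positions 11–12 → each gets rank 11.
H has value 705 → rank 6.

6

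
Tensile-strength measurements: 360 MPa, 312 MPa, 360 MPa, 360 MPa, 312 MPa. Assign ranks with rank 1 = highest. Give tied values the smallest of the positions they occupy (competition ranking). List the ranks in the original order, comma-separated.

Sorted (descending): 360, 360, 360, 312, 312
The 3 values of 360 occupy positions 1–3 → each gets rank 1.
The 2 values of 312 occupy positions 4–5 → each gets rank 4.

1, 4, 1, 1, 4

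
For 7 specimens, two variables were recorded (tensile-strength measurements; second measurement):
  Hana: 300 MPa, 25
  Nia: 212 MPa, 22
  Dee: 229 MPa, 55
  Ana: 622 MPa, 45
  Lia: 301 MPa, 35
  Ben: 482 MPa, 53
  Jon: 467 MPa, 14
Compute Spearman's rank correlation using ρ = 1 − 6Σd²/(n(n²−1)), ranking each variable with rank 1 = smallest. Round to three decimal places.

0.179

Ranks of variable 1: 3, 1, 2, 7, 4, 6, 5
Ranks of variable 2: 3, 2, 7, 5, 4, 6, 1
d = r₁ − r₂: 0, -1, -5, 2, 0, 0, 4
d²: 0, 1, 25, 4, 0, 0, 16; Σd² = 46
ρ = 1 − 6·46/(7·48) = 1 − 276/336 = 0.179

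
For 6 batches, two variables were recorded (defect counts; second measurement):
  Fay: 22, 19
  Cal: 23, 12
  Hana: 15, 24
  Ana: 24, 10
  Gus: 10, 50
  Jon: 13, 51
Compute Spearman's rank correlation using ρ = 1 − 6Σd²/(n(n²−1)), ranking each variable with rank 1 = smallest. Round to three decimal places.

-0.943

Ranks of variable 1: 4, 5, 3, 6, 1, 2
Ranks of variable 2: 3, 2, 4, 1, 5, 6
d = r₁ − r₂: 1, 3, -1, 5, -4, -4
d²: 1, 9, 1, 25, 16, 16; Σd² = 68
ρ = 1 − 6·68/(6·35) = 1 − 408/210 = -0.943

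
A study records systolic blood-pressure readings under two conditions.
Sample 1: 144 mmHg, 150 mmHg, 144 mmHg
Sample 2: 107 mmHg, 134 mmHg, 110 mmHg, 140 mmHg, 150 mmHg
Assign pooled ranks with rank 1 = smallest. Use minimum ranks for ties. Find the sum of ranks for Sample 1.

17

Sorted (ascending): 107, 110, 134, 140, 144, 144, 150, 150
The 2 values of 144 occupy positions 5–6 → each gets rank 5.
The 2 values of 150 occupy positions 7–8 → each gets rank 7.
Sample 1 values → pooled ranks: 144→5, 150→7, 144→5
Rank sum = 5 + 7 + 5 = 17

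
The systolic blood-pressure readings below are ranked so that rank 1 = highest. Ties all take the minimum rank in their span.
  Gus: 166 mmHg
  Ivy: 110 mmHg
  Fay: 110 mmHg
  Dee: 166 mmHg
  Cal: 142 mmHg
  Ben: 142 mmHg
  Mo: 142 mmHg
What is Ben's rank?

Sorted (descending): 166, 166, 142, 142, 142, 110, 110
The 2 values of 166 occupy positions 1–2 → each gets rank 1.
The 3 values of 142 occupy positions 3–5 → each gets rank 3.
The 2 values of 110 occupy positions 6–7 → each gets rank 6.
Ben has value 142 mmHg → rank 3.

3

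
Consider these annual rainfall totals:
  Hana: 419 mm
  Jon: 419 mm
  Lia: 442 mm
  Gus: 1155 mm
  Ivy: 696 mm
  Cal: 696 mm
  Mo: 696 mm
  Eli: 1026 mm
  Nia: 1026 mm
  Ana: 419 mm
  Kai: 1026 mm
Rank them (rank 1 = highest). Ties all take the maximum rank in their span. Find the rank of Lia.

8

Sorted (descending): 1155, 1026, 1026, 1026, 696, 696, 696, 442, 419, 419, 419
The 3 values of 1026 occupy positions 2–4 → each gets rank 4.
The 3 values of 696 occupy positions 5–7 → each gets rank 7.
The 3 values of 419 occupy positions 9–11 → each gets rank 11.
Lia has value 442 mm → rank 8.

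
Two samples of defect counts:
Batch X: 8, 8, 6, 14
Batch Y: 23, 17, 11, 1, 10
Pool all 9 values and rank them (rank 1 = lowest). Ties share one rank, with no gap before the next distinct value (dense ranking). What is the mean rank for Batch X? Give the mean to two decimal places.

3.50

Sorted (ascending): 1, 6, 8, 8, 10, 11, 14, 17, 23
The 2 values of 8 share dense rank 3.
Remaining distinct values take the next consecutive integers.
Batch X values → pooled ranks: 8→3, 8→3, 6→2, 14→6
Mean rank = (3 + 3 + 2 + 6) / 4 = 3.50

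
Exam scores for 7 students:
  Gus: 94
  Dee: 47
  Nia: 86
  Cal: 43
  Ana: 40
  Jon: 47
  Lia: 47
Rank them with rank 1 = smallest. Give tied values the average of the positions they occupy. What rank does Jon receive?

Sorted (ascending): 40, 43, 47, 47, 47, 86, 94
The 3 values of 47 occupy positions 3–5 → average rank 4.
Jon has value 47 → rank 4.

4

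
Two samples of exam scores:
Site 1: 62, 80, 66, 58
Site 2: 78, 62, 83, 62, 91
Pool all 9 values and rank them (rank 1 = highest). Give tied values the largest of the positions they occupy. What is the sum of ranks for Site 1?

Sorted (descending): 91, 83, 80, 78, 66, 62, 62, 62, 58
The 3 values of 62 occupy positions 6–8 → each gets rank 8.
Site 1 values → pooled ranks: 62→8, 80→3, 66→5, 58→9
Rank sum = 8 + 3 + 5 + 9 = 25

25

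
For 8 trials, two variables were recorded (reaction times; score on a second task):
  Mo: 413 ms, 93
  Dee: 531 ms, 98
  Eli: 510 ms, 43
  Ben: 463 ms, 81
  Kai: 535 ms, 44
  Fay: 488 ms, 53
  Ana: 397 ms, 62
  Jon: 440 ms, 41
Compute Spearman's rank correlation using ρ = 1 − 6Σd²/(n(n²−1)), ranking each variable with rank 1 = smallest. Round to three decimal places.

Ranks of variable 1: 2, 7, 6, 4, 8, 5, 1, 3
Ranks of variable 2: 7, 8, 2, 6, 3, 4, 5, 1
d = r₁ − r₂: -5, -1, 4, -2, 5, 1, -4, 2
d²: 25, 1, 16, 4, 25, 1, 16, 4; Σd² = 92
ρ = 1 − 6·92/(8·63) = 1 − 552/504 = -0.095

-0.095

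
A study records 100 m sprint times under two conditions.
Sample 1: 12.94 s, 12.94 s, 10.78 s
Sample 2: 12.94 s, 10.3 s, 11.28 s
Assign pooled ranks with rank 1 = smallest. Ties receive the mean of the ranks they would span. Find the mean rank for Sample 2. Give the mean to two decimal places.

Sorted (ascending): 10.3, 10.78, 11.28, 12.94, 12.94, 12.94
The 3 values of 12.94 occupy positions 4–6 → average rank 5.
Sample 2 values → pooled ranks: 12.94→5, 10.3→1, 11.28→3
Mean rank = (5 + 1 + 3) / 3 = 3.00

3.00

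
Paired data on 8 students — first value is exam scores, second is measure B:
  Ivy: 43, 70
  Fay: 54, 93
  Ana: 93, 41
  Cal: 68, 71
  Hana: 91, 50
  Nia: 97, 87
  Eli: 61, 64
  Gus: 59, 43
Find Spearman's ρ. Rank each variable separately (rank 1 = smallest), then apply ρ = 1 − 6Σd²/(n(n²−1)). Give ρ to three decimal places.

Ranks of variable 1: 1, 2, 7, 5, 6, 8, 4, 3
Ranks of variable 2: 5, 8, 1, 6, 3, 7, 4, 2
d = r₁ − r₂: -4, -6, 6, -1, 3, 1, 0, 1
d²: 16, 36, 36, 1, 9, 1, 0, 1; Σd² = 100
ρ = 1 − 6·100/(8·63) = 1 − 600/504 = -0.190

-0.190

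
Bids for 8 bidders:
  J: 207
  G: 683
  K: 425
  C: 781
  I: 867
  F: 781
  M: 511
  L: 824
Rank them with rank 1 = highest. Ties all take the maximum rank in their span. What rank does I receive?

1

Sorted (descending): 867, 824, 781, 781, 683, 511, 425, 207
The 2 values of 781 occupy positions 3–4 → each gets rank 4.
I has value 867 → rank 1.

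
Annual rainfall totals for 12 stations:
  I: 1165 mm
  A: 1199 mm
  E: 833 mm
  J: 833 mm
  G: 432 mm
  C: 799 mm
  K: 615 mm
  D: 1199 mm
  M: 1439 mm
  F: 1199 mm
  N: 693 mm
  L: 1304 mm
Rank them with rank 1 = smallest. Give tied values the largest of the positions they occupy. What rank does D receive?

10

Sorted (ascending): 432, 615, 693, 799, 833, 833, 1165, 1199, 1199, 1199, 1304, 1439
The 2 values of 833 occupy positions 5–6 → each gets rank 6.
The 3 values of 1199 occupy positions 8–10 → each gets rank 10.
D has value 1199 mm → rank 10.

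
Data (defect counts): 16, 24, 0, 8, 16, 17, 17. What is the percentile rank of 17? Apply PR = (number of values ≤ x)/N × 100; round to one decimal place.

N = 7.
Strictly below 17: 4. Equal to 17: 2.
PR = 6/7 × 100 = 85.7

85.7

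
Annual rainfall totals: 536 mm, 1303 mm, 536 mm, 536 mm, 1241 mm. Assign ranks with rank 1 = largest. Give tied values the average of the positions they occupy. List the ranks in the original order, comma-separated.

4, 1, 4, 4, 2

Sorted (descending): 1303, 1241, 536, 536, 536
The 3 values of 536 occupy positions 3–5 → average rank 4.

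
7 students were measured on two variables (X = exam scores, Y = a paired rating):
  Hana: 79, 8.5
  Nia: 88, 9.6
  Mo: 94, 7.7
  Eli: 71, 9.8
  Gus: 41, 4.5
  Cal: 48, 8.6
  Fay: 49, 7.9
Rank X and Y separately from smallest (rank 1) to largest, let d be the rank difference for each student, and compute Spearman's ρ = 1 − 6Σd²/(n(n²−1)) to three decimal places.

Ranks of variable 1: 5, 6, 7, 4, 1, 2, 3
Ranks of variable 2: 4, 6, 2, 7, 1, 5, 3
d = r₁ − r₂: 1, 0, 5, -3, 0, -3, 0
d²: 1, 0, 25, 9, 0, 9, 0; Σd² = 44
ρ = 1 − 6·44/(7·48) = 1 − 264/336 = 0.214

0.214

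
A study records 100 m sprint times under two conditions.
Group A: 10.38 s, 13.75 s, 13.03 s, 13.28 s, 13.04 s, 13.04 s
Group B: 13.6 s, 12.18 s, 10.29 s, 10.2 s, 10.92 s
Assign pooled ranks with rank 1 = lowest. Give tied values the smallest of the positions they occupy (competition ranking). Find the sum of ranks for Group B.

22

Sorted (ascending): 10.2, 10.29, 10.38, 10.92, 12.18, 13.03, 13.04, 13.04, 13.28, 13.6, 13.75
The 2 values of 13.04 occupy positions 7–8 → each gets rank 7.
Group B values → pooled ranks: 13.6→10, 12.18→5, 10.29→2, 10.2→1, 10.92→4
Rank sum = 10 + 5 + 2 + 1 + 4 = 22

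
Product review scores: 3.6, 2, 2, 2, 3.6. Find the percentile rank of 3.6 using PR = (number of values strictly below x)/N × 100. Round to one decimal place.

N = 5.
Strictly below 3.6: 3. Equal to 3.6: 2.
PR = 3/5 × 100 = 60.0

60.0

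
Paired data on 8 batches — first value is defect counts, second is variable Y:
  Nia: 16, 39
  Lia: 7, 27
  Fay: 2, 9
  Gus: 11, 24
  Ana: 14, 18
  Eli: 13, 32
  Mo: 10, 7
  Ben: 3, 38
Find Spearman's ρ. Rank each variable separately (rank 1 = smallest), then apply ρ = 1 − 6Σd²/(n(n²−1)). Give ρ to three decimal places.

Ranks of variable 1: 8, 3, 1, 5, 7, 6, 4, 2
Ranks of variable 2: 8, 5, 2, 4, 3, 6, 1, 7
d = r₁ − r₂: 0, -2, -1, 1, 4, 0, 3, -5
d²: 0, 4, 1, 1, 16, 0, 9, 25; Σd² = 56
ρ = 1 − 6·56/(8·63) = 1 − 336/504 = 0.333

0.333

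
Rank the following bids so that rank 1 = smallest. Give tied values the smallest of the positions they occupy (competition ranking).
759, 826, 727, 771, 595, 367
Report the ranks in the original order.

4, 6, 3, 5, 2, 1

Sorted (ascending): 367, 595, 727, 759, 771, 826
No ties — each value takes its position as its rank.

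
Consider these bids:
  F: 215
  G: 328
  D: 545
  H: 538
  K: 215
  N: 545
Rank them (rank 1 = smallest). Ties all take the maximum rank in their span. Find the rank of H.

Sorted (ascending): 215, 215, 328, 538, 545, 545
The 2 values of 215 occupy positions 1–2 → each gets rank 2.
The 2 values of 545 occupy positions 5–6 → each gets rank 6.
H has value 538 → rank 4.

4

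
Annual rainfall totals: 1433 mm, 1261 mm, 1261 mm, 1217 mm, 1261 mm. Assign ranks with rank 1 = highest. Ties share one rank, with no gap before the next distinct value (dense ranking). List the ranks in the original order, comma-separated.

Sorted (descending): 1433, 1261, 1261, 1261, 1217
The 3 values of 1261 share dense rank 2.
Remaining distinct values take the next consecutive integers.

1, 2, 2, 3, 2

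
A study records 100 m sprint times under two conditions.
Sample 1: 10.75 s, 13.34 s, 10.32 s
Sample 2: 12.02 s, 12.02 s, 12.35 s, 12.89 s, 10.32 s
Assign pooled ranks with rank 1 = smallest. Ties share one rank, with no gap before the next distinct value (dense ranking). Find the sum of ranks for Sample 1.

9

Sorted (ascending): 10.32, 10.32, 10.75, 12.02, 12.02, 12.35, 12.89, 13.34
The 2 values of 10.32 share dense rank 1.
The 2 values of 12.02 share dense rank 3.
Remaining distinct values take the next consecutive integers.
Sample 1 values → pooled ranks: 10.75→2, 13.34→6, 10.32→1
Rank sum = 2 + 6 + 1 = 9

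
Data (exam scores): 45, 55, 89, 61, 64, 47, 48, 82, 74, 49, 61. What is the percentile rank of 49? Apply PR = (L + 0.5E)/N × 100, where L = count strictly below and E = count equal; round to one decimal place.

N = 11.
Strictly below 49: 3. Equal to 49: 1.
PR = (3 + 0.5·1)/11 × 100 = 31.8

31.8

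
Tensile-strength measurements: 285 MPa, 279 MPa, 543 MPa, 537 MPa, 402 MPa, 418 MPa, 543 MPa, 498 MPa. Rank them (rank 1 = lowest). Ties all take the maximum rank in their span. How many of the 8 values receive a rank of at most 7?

6

Sorted (ascending): 279, 285, 402, 418, 498, 537, 543, 543
The 2 values of 543 occupy positions 7–8 → each gets rank 8.
Ranks ≤ 7: {1, 2, 3, 4, 5, 6} → 6 values.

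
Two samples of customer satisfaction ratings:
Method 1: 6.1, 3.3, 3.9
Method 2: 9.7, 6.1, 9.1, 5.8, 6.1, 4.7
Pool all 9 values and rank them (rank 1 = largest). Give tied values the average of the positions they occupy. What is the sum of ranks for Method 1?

21

Sorted (descending): 9.7, 9.1, 6.1, 6.1, 6.1, 5.8, 4.7, 3.9, 3.3
The 3 values of 6.1 occupy positions 3–5 → average rank 4.
Method 1 values → pooled ranks: 6.1→4, 3.3→9, 3.9→8
Rank sum = 4 + 9 + 8 = 21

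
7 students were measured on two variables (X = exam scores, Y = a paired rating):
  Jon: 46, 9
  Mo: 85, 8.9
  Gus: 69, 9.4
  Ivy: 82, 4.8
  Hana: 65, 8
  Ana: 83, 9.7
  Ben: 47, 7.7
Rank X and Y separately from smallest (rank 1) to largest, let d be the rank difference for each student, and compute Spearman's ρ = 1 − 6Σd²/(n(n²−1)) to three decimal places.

Ranks of variable 1: 1, 7, 4, 5, 3, 6, 2
Ranks of variable 2: 5, 4, 6, 1, 3, 7, 2
d = r₁ − r₂: -4, 3, -2, 4, 0, -1, 0
d²: 16, 9, 4, 16, 0, 1, 0; Σd² = 46
ρ = 1 − 6·46/(7·48) = 1 − 276/336 = 0.179

0.179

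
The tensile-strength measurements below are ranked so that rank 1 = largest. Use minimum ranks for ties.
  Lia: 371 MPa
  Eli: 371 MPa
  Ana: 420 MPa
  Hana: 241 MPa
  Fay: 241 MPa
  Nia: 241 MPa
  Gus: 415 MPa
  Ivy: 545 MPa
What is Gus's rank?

Sorted (descending): 545, 420, 415, 371, 371, 241, 241, 241
The 2 values of 371 occupy positions 4–5 → each gets rank 4.
The 3 values of 241 occupy positions 6–8 → each gets rank 6.
Gus has value 415 MPa → rank 3.

3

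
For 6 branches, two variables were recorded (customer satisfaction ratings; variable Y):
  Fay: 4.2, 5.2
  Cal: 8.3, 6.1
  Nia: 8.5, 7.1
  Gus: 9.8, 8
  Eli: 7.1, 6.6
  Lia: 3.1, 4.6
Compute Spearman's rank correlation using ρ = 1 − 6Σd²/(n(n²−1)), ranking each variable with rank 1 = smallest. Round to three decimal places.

0.943

Ranks of variable 1: 2, 4, 5, 6, 3, 1
Ranks of variable 2: 2, 3, 5, 6, 4, 1
d = r₁ − r₂: 0, 1, 0, 0, -1, 0
d²: 0, 1, 0, 0, 1, 0; Σd² = 2
ρ = 1 − 6·2/(6·35) = 1 − 12/210 = 0.943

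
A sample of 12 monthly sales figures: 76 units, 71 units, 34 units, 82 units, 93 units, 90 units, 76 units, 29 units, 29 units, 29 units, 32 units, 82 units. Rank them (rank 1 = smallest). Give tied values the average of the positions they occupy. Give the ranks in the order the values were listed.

7.5, 6, 5, 9.5, 12, 11, 7.5, 2, 2, 2, 4, 9.5

Sorted (ascending): 29, 29, 29, 32, 34, 71, 76, 76, 82, 82, 90, 93
The 3 values of 29 occupy positions 1–3 → average rank 2.
The 2 values of 76 occupy positions 7–8 → average rank (7+8)/2 = 7.5.
The 2 values of 82 occupy positions 9–10 → average rank (9+10)/2 = 9.5.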